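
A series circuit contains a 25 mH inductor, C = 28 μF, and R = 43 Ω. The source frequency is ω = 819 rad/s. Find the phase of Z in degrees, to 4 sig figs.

X_L = ωL = 20.48 Ω
X_C = 1/(ωC) = 43.61 Ω
Net reactance X = X_L − X_C = -23.13 Ω
Z = 43.00 − j23.13 Ω
|Z| = √(43.00² + 23.13²) = 48.83 Ω
∠Z = arctan(-23.13/43.00) = -28.28°

-28.28°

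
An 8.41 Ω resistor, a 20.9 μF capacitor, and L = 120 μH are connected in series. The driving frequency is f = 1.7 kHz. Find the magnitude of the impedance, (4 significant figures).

ω = 2πf = 10680 rad/s
X_L = ωL = 1.282 Ω
X_C = 1/(ωC) = 4.479 Ω
Net reactance X = X_L − X_C = -3.198 Ω
Z = 8.410 − j3.198 Ω
|Z| = √(8.410² + 3.198²) = 8.997 Ω

8.997 Ω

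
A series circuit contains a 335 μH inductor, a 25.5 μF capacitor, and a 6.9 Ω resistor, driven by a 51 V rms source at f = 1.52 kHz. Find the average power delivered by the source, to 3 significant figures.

371 W

ω = 2πf = 9550 rad/s
X_L = ωL = 3.20 Ω
X_C = 1/(ωC) = 4.11 Ω
Net reactance X = X_L − X_C = -0.907 Ω
Z = 6.90 − j0.907 Ω
|Z| = √(6.90² + 0.907²) = 6.96 Ω
∠Z = arctan(-0.907/6.90) = -7.49°
I = V/|Z| = 7.33 A
P = VI cos φ = 51 × 7.33 × cos(-7.49°) = 371 W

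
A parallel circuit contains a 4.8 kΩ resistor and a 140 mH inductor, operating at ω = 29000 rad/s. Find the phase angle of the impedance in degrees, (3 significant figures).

X_L = ωL = 4060 Ω
Parallel: admittances add. Y = 1/R + 1/(jωL)
Y = (0.000208 − j0.000246) S
|Y| = 0.000323 S → |Z| = 1/|Y| = 3100 Ω, ∠Z = −∠Y = 49.8°

49.8°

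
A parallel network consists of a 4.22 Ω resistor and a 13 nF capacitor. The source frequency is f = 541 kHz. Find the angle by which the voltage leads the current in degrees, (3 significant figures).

ω = 2πf = 3.399e+06 rad/s
X_C = 1/(ωC) = 22.6 Ω
Parallel: admittances add. Y = 1/R + jωC
Y = (0.237 + j0.0442) S
|Y| = 0.241 S → |Z| = 1/|Y| = 4.15 Ω, ∠Z = −∠Y = -10.6°

-10.6°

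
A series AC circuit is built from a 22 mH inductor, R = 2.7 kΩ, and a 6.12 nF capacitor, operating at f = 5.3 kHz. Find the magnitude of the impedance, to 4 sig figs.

4971 Ω

ω = 2πf = 33300 rad/s
X_L = ωL = 732.6 Ω
X_C = 1/(ωC) = 4907 Ω
Net reactance X = X_L − X_C = -4174 Ω
Z = 2700 − j4174 Ω
|Z| = √(2700² + 4174²) = 4971 Ω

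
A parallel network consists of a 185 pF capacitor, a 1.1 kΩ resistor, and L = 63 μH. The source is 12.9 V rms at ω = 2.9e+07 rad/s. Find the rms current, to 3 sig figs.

X_L = ωL = 1830 Ω
X_C = 1/(ωC) = 186 Ω
Parallel: admittances add. Y = 1/R + 1/(jωL) + jωC
Y = (0.000909 + j0.00482) S
|Y| = 0.00490 S → |Z| = 1/|Y| = 204 Ω, ∠Z = −∠Y = -79.3°
I = V/|Z| = 12.9/204 = 63.2 mA

63.2 mA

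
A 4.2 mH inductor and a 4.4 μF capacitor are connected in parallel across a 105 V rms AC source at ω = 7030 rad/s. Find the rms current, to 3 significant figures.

X_L = ωL = 29.5 Ω
X_C = 1/(ωC) = 32.3 Ω
Parallel: admittances add. Y = 1/(jωL) + jωC
Y = (0 − j0.00294) S
|Y| = 0.00294 S → |Z| = 1/|Y| = 341 Ω, ∠Z = −∠Y = 90.0°
I = V/|Z| = 105/341 = 308 mA

308 mA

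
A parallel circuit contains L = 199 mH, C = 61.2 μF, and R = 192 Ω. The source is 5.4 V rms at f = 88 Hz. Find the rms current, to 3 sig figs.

ω = 2πf = 552.9 rad/s
X_L = ωL = 110 Ω
X_C = 1/(ωC) = 29.6 Ω
Parallel: admittances add. Y = 1/R + 1/(jωL) + jωC
Y = (0.00521 + j0.0248) S
|Y| = 0.0253 S → |Z| = 1/|Y| = 39.5 Ω, ∠Z = −∠Y = -78.1°
I = V/|Z| = 5.4/39.5 = 137 mA

137 mA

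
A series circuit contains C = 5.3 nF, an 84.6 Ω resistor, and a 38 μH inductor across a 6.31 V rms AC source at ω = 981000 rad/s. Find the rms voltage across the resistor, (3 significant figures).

X_L = ωL = 37.3 Ω
X_C = 1/(ωC) = 192 Ω
Net reactance X = X_L − X_C = -155 Ω
Z = 84.6 − j155 Ω
|Z| = √(84.6² + 155²) = 177 Ω
I = V/|Z| = 35.7 mA
V_R = I·|Z_R| = 0.0357 × 84.6 = 3.02 V

3.02 V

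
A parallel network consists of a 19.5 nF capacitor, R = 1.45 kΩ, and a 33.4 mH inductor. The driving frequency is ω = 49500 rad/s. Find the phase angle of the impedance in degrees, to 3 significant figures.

X_L = ωL = 1650 Ω
X_C = 1/(ωC) = 1040 Ω
Parallel: admittances add. Y = 1/R + 1/(jωL) + jωC
Y = (0.000690 + j0.000360) S
|Y| = 0.000778 S → |Z| = 1/|Y| = 1290 Ω, ∠Z = −∠Y = -27.6°

-27.6°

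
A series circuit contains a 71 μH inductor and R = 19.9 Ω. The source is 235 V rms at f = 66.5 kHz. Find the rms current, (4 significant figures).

6.579 A

ω = 2πf = 417800 rad/s
X_L = ωL = 29.67 Ω
Z = 19.90 + j29.67 Ω
|Z| = √(19.90² + 29.67²) = 35.72 Ω
I = V/|Z| = 235/35.72 = 6.579 A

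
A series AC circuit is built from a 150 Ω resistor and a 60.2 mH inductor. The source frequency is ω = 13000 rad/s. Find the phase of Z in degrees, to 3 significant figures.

79.1°

X_L = ωL = 783 Ω
Z = 150 + j783 Ω
|Z| = √(150² + 783²) = 797 Ω
∠Z = arctan(783/150) = 79.1°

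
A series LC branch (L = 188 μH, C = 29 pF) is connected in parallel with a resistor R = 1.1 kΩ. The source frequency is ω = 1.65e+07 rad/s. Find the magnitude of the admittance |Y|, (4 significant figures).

X_L = ωL = 3102 Ω
X_C = 1/(ωC) = 2090 Ω
Branch 1: Z₁ = R = 1100 Ω
Branch 2 (series LC): Z₂ = j(X_L − X_C) = j1012 Ω
Parallel: Z = Z₁Z₂/(Z₁+Z₂), |Z| = 744.8 Ω, ∠Z = 47.38°
|Y| = 1/|Z| = 1.343 mS

1.343 mS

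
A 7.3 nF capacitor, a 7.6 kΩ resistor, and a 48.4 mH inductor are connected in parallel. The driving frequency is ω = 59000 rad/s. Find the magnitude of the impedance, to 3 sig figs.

6480 Ω

X_L = ωL = 2860 Ω
X_C = 1/(ωC) = 2320 Ω
Parallel: admittances add. Y = 1/R + 1/(jωL) + jωC
Y = (0.000132 + j8.05e-05) S
|Y| = 0.000154 S → |Z| = 1/|Y| = 6480 Ω, ∠Z = −∠Y = -31.5°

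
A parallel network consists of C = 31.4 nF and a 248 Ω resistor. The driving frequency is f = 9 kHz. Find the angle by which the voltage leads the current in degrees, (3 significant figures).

ω = 2πf = 56550 rad/s
X_C = 1/(ωC) = 563 Ω
Parallel: admittances add. Y = 1/R + jωC
Y = (0.00403 + j0.00178) S
|Y| = 0.00441 S → |Z| = 1/|Y| = 227 Ω, ∠Z = −∠Y = -23.8°

-23.8°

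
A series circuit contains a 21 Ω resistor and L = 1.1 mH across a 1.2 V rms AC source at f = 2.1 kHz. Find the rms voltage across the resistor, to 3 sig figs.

0.987 V

ω = 2πf = 13190 rad/s
X_L = ωL = 14.5 Ω
Z = 21.0 + j14.5 Ω
|Z| = √(21.0² + 14.5²) = 25.5 Ω
I = V/|Z| = 47.0 mA
V_R = I·|Z_R| = 0.0470 × 21.0 = 0.987 V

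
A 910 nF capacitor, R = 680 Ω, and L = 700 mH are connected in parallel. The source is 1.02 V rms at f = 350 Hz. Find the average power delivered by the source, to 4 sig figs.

1.530 mW

ω = 2πf = 2199 rad/s
X_L = ωL = 1539 Ω
X_C = 1/(ωC) = 499.7 Ω
Parallel: admittances add. Y = 1/R + 1/(jωL) + jωC
Y = (0.001471 + j0.001352) S
|Y| = 0.001997 S → |Z| = 1/|Y| = 500.7 Ω, ∠Z = −∠Y = -42.59°
I = V/|Z| = 2.037 mA
P = VI cos φ = 1.02 × 0.002037 × cos(-42.59°) = 1.530 mW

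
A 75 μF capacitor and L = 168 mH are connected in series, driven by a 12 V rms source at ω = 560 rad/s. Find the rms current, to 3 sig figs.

171 mA

X_L = ωL = 94.1 Ω
X_C = 1/(ωC) = 23.8 Ω
Net reactance X = X_L − X_C = 70.3 Ω
Z = j70.3 Ω
|Z| = √(0² + 70.3²) = 70.3 Ω
I = V/|Z| = 12/70.3 = 171 mA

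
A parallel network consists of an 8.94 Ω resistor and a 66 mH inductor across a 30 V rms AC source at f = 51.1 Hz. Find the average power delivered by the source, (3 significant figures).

101 W

ω = 2πf = 321.1 rad/s
X_L = ωL = 21.2 Ω
Parallel: admittances add. Y = 1/R + 1/(jωL)
Y = (0.112 − j0.0472) S
|Y| = 0.121 S → |Z| = 1/|Y| = 8.24 Ω, ∠Z = −∠Y = 22.9°
I = V/|Z| = 3.64 A
P = VI cos φ = 30 × 3.64 × cos(22.9°) = 101 W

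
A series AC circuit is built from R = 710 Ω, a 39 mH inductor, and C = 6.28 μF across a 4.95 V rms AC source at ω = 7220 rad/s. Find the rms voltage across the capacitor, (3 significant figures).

0.144 V

X_L = ωL = 282 Ω
X_C = 1/(ωC) = 22.1 Ω
Net reactance X = X_L − X_C = 260 Ω
Z = 710 + j260 Ω
|Z| = √(710² + 260²) = 756 Ω
I = V/|Z| = 6.55 mA
V_C = I·|Z_C| = 0.00655 × 22.1 = 0.144 V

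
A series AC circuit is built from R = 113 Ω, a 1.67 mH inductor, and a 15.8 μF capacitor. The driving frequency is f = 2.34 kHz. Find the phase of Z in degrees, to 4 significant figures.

ω = 2πf = 14700 rad/s
X_L = ωL = 24.55 Ω
X_C = 1/(ωC) = 4.305 Ω
Net reactance X = X_L − X_C = 20.25 Ω
Z = 113.0 + j20.25 Ω
|Z| = √(113.0² + 20.25²) = 114.8 Ω
∠Z = arctan(20.25/113.0) = 10.16°

10.16°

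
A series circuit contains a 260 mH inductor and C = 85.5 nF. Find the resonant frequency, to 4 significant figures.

1.067 kHz

ω₀ = 1/√(LC) = 1/√(0.26 × 8.55e-08) = 6707 rad/s
f₀ = ω₀/(2π) = 1.067 kHz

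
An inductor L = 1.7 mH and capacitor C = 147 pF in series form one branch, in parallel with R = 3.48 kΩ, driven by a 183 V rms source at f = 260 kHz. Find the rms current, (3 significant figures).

142 mA

ω = 2πf = 1.634e+06 rad/s
X_L = ωL = 2780 Ω
X_C = 1/(ωC) = 4160 Ω
Branch 1: Z₁ = R = 3480 Ω
Branch 2 (series LC): Z₂ = j(X_L − X_C) = −j1390 Ω
Parallel: Z = Z₁Z₂/(Z₁+Z₂), |Z| = 1290 Ω, ∠Z = -68.3°
I = V/|Z| = 183/1290 = 142 mA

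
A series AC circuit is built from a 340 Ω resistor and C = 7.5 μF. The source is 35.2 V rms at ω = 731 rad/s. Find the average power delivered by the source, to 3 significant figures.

2.83 W

X_C = 1/(ωC) = 182 Ω
Z = 340 − j182 Ω
|Z| = √(340² + 182²) = 386 Ω
∠Z = arctan(-182/340) = -28.2°
I = V/|Z| = 91.2 mA
P = VI cos φ = 35.2 × 0.0912 × cos(-28.2°) = 2.83 W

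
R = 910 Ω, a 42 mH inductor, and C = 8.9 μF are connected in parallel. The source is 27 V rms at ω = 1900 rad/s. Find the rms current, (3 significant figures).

122 mA

X_L = ωL = 79.8 Ω
X_C = 1/(ωC) = 59.1 Ω
Parallel: admittances add. Y = 1/R + 1/(jωL) + jωC
Y = (0.00110 + j0.00438) S
|Y| = 0.00451 S → |Z| = 1/|Y| = 222 Ω, ∠Z = −∠Y = -75.9°
I = V/|Z| = 27/222 = 122 mA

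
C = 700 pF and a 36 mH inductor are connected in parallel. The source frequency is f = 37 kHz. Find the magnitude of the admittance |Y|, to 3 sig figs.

ω = 2πf = 232500 rad/s
X_L = ωL = 8370 Ω
X_C = 1/(ωC) = 6140 Ω
Parallel: admittances add. Y = 1/(jωL) + jωC
Y = (0 + j4.32e-05) S
|Y| = 4.32e-05 S → |Z| = 1/|Y| = 23100 Ω, ∠Z = −∠Y = -90.0°

43.2 μS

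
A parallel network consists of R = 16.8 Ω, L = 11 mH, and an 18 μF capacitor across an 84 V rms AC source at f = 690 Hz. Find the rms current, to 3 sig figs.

ω = 2πf = 4335 rad/s
X_L = ωL = 47.7 Ω
X_C = 1/(ωC) = 12.8 Ω
Parallel: admittances add. Y = 1/R + 1/(jωL) + jωC
Y = (0.0595 + j0.0571) S
|Y| = 0.0825 S → |Z| = 1/|Y| = 12.1 Ω, ∠Z = −∠Y = -43.8°
I = V/|Z| = 84/12.1 = 6.93 A

6.93 A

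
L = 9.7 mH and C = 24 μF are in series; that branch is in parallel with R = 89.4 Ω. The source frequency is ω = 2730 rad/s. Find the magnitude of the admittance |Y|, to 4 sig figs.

89.84 mS

X_L = ωL = 26.48 Ω
X_C = 1/(ωC) = 15.26 Ω
Branch 1: Z₁ = R = 89.40 Ω
Branch 2 (series LC): Z₂ = j(X_L − X_C) = j11.22 Ω
Parallel: Z = Z₁Z₂/(Z₁+Z₂), |Z| = 11.13 Ω, ∠Z = 82.85°
|Y| = 1/|Z| = 89.84 mS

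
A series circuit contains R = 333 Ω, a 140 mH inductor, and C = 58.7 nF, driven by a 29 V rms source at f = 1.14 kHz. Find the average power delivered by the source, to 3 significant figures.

140 mW

ω = 2πf = 7163 rad/s
X_L = ωL = 1000 Ω
X_C = 1/(ωC) = 2380 Ω
Net reactance X = X_L − X_C = -1380 Ω
Z = 333 − j1380 Ω
|Z| = √(333² + 1380²) = 1420 Ω
∠Z = arctan(-1380/333) = -76.4°
I = V/|Z| = 20.5 mA
P = VI cos φ = 29 × 0.0205 × cos(-76.4°) = 140 mW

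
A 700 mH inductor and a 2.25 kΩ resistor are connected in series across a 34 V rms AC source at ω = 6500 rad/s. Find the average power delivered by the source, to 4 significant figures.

101.0 mW

X_L = ωL = 4550 Ω
Z = 2250 + j4550 Ω
|Z| = √(2250² + 4550²) = 5076 Ω
∠Z = arctan(4550/2250) = 63.69°
I = V/|Z| = 6.698 mA
P = VI cos φ = 34 × 0.006698 × cos(63.69°) = 101.0 mW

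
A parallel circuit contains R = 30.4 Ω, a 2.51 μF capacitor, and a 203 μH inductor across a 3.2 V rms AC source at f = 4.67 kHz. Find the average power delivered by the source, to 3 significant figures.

337 mW

ω = 2πf = 29340 rad/s
X_L = ωL = 5.96 Ω
X_C = 1/(ωC) = 13.6 Ω
Parallel: admittances add. Y = 1/R + 1/(jωL) + jωC
Y = (0.0329 − j0.0942) S
|Y| = 0.0998 S → |Z| = 1/|Y| = 10.0 Ω, ∠Z = −∠Y = 70.8°
I = V/|Z| = 319 mA
P = VI cos φ = 3.2 × 0.319 × cos(70.8°) = 337 mW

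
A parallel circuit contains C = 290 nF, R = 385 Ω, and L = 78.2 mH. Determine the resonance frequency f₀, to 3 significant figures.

ω₀ = 1/√(LC) = 1/√(0.0782 × 2.9e-07) = 6640 rad/s
f₀ = ω₀/(2π) = 1.06 kHz

1.06 kHz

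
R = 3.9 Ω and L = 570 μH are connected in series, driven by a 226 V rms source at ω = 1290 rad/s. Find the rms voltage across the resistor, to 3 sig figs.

222 V

X_L = ωL = 0.735 Ω
Z = 3.90 + j0.735 Ω
|Z| = √(3.90² + 0.735²) = 3.97 Ω
I = V/|Z| = 56.9 A
V_R = I·|Z_R| = 56.9 × 3.90 = 222 V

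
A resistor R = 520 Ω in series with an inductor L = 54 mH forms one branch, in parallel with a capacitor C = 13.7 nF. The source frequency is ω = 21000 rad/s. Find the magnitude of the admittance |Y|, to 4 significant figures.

553.2 μS

X_L = ωL = 1134 Ω
X_C = 1/(ωC) = 3476 Ω
Branch 1 (R+jX_L): Z₁ = 520.0 + j1134 Ω, |Z₁| = 1248 Ω
Branch 2 (−jX_C): Z₂ = −j3476 Ω
Parallel: Z = Z₁Z₂/(Z₁+Z₂), |Z| = 1808 Ω, ∠Z = 52.85°
|Y| = 1/|Z| = 553.2 μS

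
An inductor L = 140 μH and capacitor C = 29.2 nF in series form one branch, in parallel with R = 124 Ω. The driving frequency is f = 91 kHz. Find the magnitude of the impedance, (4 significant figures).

ω = 2πf = 571800 rad/s
X_L = ωL = 80.05 Ω
X_C = 1/(ωC) = 59.90 Ω
Branch 1: Z₁ = R = 124.0 Ω
Branch 2 (series LC): Z₂ = j(X_L − X_C) = j20.15 Ω
Parallel: Z = Z₁Z₂/(Z₁+Z₂), |Z| = 19.89 Ω, ∠Z = 80.77°

19.89 Ω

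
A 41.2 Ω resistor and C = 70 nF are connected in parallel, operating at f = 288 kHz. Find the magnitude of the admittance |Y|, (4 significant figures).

129.0 mS

ω = 2πf = 1.81e+06 rad/s
X_C = 1/(ωC) = 7.895 Ω
Parallel: admittances add. Y = 1/R + jωC
Y = (0.02427 + j0.1267) S
|Y| = 0.1290 S → |Z| = 1/|Y| = 7.754 Ω, ∠Z = −∠Y = -79.15°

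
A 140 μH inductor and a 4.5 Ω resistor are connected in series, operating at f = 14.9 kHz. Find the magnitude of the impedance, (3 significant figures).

13.9 Ω

ω = 2πf = 93620 rad/s
X_L = ωL = 13.1 Ω
Z = 4.50 + j13.1 Ω
|Z| = √(4.50² + 13.1²) = 13.9 Ω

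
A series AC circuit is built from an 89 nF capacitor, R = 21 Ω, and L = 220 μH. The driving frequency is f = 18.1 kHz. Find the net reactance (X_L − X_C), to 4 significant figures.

-73.78 Ω

ω = 2πf = 113700 rad/s
X_L = ωL = 25.02 Ω
X_C = 1/(ωC) = 98.80 Ω
X = 25.02 − 98.80 = -73.78 Ω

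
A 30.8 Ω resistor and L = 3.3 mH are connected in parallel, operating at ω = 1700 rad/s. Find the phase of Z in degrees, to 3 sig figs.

X_L = ωL = 5.61 Ω
Parallel: admittances add. Y = 1/R + 1/(jωL)
Y = (0.0325 − j0.178) S
|Y| = 0.181 S → |Z| = 1/|Y| = 5.52 Ω, ∠Z = −∠Y = 79.7°

79.7°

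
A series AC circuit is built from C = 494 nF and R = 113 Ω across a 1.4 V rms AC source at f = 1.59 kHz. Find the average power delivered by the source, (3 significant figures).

4.11 mW

ω = 2πf = 9990 rad/s
X_C = 1/(ωC) = 203 Ω
Z = 113 − j203 Ω
|Z| = √(113² + 203²) = 232 Ω
∠Z = arctan(-203/113) = -60.9°
I = V/|Z| = 6.03 mA
P = VI cos φ = 1.4 × 0.00603 × cos(-60.9°) = 4.11 mW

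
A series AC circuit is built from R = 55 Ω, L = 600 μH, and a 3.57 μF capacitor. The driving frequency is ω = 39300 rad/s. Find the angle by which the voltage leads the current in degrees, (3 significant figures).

16.7°

X_L = ωL = 23.6 Ω
X_C = 1/(ωC) = 7.13 Ω
Net reactance X = X_L − X_C = 16.5 Ω
Z = 55.0 + j16.5 Ω
|Z| = √(55.0² + 16.5²) = 57.4 Ω
∠Z = arctan(16.5/55.0) = 16.7°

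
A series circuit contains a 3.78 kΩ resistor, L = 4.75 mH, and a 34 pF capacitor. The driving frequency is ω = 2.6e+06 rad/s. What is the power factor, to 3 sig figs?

0.964

X_L = ωL = 12400 Ω
X_C = 1/(ωC) = 11300 Ω
Net reactance X = X_L − X_C = 1040 Ω
Z = 3780 + j1040 Ω
|Z| = √(3780² + 1040²) = 3920 Ω
∠Z = arctan(1040/3780) = 15.4°
cos φ = cos(15.4°) = 0.964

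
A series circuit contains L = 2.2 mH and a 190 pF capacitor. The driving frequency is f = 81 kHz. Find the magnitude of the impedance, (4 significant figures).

ω = 2πf = 508900 rad/s
X_L = ωL = 1120 Ω
X_C = 1/(ωC) = 10340 Ω
Net reactance X = X_L − X_C = -9222 Ω
Z = − j9222 Ω
|Z| = √(0² + 9222²) = 9222 Ω

9222 Ω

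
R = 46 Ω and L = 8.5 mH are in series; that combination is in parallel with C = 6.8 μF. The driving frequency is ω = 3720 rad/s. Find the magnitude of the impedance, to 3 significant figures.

X_L = ωL = 31.6 Ω
X_C = 1/(ωC) = 39.5 Ω
Branch 1 (R+jX_L): Z₁ = 46.0 + j31.6 Ω, |Z₁| = 55.8 Ω
Branch 2 (−jX_C): Z₂ = −j39.5 Ω
Parallel: Z = Z₁Z₂/(Z₁+Z₂), |Z| = 47.3 Ω, ∠Z = -45.7°

47.3 Ω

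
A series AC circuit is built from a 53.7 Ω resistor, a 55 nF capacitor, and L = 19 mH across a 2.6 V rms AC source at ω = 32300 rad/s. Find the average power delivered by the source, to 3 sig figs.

66.4 mW

X_L = ωL = 614 Ω
X_C = 1/(ωC) = 563 Ω
Net reactance X = X_L − X_C = 50.8 Ω
Z = 53.7 + j50.8 Ω
|Z| = √(53.7² + 50.8²) = 73.9 Ω
∠Z = arctan(50.8/53.7) = 43.4°
I = V/|Z| = 35.2 mA
P = VI cos φ = 2.6 × 0.0352 × cos(43.4°) = 66.4 mW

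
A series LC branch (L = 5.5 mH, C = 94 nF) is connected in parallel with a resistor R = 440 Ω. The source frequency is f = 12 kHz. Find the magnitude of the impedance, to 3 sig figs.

232 Ω

ω = 2πf = 75400 rad/s
X_L = ωL = 415 Ω
X_C = 1/(ωC) = 141 Ω
Branch 1: Z₁ = R = 440 Ω
Branch 2 (series LC): Z₂ = j(X_L − X_C) = j274 Ω
Parallel: Z = Z₁Z₂/(Z₁+Z₂), |Z| = 232 Ω, ∠Z = 58.1°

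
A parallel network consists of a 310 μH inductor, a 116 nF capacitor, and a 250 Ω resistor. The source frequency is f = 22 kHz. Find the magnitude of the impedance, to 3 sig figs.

120 Ω

ω = 2πf = 138200 rad/s
X_L = ωL = 42.9 Ω
X_C = 1/(ωC) = 62.4 Ω
Parallel: admittances add. Y = 1/R + 1/(jωL) + jωC
Y = (0.00400 − j0.00730) S
|Y| = 0.00833 S → |Z| = 1/|Y| = 120 Ω, ∠Z = −∠Y = 61.3°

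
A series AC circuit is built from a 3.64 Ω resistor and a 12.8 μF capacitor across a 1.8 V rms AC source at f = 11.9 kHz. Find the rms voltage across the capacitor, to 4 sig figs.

0.4966 V

ω = 2πf = 74770 rad/s
X_C = 1/(ωC) = 1.045 Ω
Z = 3.640 − j1.045 Ω
|Z| = √(3.640² + 1.045²) = 3.787 Ω
I = V/|Z| = 475.3 mA
V_C = I·|Z_C| = 0.4753 × 1.045 = 0.4966 V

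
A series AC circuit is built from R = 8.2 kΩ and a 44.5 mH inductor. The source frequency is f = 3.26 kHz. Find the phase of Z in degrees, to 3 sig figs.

ω = 2πf = 20480 rad/s
X_L = ωL = 912 Ω
Z = 8200 + j912 Ω
|Z| = √(8200² + 912²) = 8250 Ω
∠Z = arctan(912/8200) = 6.34°

6.34°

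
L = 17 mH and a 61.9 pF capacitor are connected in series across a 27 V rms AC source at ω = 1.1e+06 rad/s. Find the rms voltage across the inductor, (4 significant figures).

X_L = ωL = 18700 Ω
X_C = 1/(ωC) = 14690 Ω
Net reactance X = X_L − X_C = 4014 Ω
Z = j4014 Ω
|Z| = √(0² + 4014²) = 4014 Ω
I = V/|Z| = 6.727 mA
V_L = I·|Z_L| = 0.006727 × 18700 = 125.8 V

125.8 V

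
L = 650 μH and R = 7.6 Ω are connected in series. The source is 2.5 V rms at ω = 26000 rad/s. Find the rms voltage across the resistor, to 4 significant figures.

X_L = ωL = 16.90 Ω
Z = 7.600 + j16.90 Ω
|Z| = √(7.600² + 16.90²) = 18.53 Ω
I = V/|Z| = 134.9 mA
V_R = I·|Z_R| = 0.1349 × 7.600 = 1.025 V

1.025 V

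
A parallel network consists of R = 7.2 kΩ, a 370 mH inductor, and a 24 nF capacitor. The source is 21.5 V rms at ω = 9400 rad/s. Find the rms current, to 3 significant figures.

3.27 mA

X_L = ωL = 3480 Ω
X_C = 1/(ωC) = 4430 Ω
Parallel: admittances add. Y = 1/R + 1/(jωL) + jωC
Y = (0.000139 − j6.19e-05) S
|Y| = 0.000152 S → |Z| = 1/|Y| = 6580 Ω, ∠Z = −∠Y = 24.0°
I = V/|Z| = 21.5/6580 = 3.27 mA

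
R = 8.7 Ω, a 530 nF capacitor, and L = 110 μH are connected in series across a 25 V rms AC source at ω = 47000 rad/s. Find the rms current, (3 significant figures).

X_L = ωL = 5.17 Ω
X_C = 1/(ωC) = 40.1 Ω
Net reactance X = X_L − X_C = -35.0 Ω
Z = 8.70 − j35.0 Ω
|Z| = √(8.70² + 35.0²) = 36.0 Ω
I = V/|Z| = 25/36.0 = 694 mA

694 mA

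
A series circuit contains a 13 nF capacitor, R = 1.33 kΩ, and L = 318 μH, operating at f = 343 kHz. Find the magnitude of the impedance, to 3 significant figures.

1480 Ω

ω = 2πf = 2.155e+06 rad/s
X_L = ωL = 685 Ω
X_C = 1/(ωC) = 35.7 Ω
Net reactance X = X_L − X_C = 650 Ω
Z = 1330 + j650 Ω
|Z| = √(1330² + 650²) = 1480 Ω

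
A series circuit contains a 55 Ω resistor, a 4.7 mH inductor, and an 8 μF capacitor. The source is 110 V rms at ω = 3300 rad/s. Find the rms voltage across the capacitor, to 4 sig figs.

70.18 V

X_L = ωL = 15.51 Ω
X_C = 1/(ωC) = 37.88 Ω
Net reactance X = X_L − X_C = -22.37 Ω
Z = 55.00 − j22.37 Ω
|Z| = √(55.00² + 22.37²) = 59.37 Ω
I = V/|Z| = 1.853 A
V_C = I·|Z_C| = 1.853 × 37.88 = 70.18 V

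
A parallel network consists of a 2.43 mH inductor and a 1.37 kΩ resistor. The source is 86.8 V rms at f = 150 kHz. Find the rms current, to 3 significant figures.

73.8 mA

ω = 2πf = 942500 rad/s
X_L = ωL = 2290 Ω
Parallel: admittances add. Y = 1/R + 1/(jωL)
Y = (0.000730 − j0.000437) S
|Y| = 0.000851 S → |Z| = 1/|Y| = 1180 Ω, ∠Z = −∠Y = 30.9°
I = V/|Z| = 86.8/1180 = 73.8 mA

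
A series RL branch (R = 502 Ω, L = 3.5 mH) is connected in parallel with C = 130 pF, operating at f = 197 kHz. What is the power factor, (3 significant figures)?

0.367

ω = 2πf = 1.238e+06 rad/s
X_L = ωL = 4330 Ω
X_C = 1/(ωC) = 6210 Ω
Branch 1 (R+jX_L): Z₁ = 502 + j4330 Ω, |Z₁| = 4360 Ω
Branch 2 (−jX_C): Z₂ = −j6210 Ω
Parallel: Z = Z₁Z₂/(Z₁+Z₂), |Z| = 13900 Ω, ∠Z = 68.5°
cos φ = cos(68.5°) = 0.367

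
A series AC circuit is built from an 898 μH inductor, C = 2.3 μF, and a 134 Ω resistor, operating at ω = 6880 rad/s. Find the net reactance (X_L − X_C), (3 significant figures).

-57.0 Ω

X_L = ωL = 6.18 Ω
X_C = 1/(ωC) = 63.2 Ω
X = 6.18 − 63.2 = -57.0 Ω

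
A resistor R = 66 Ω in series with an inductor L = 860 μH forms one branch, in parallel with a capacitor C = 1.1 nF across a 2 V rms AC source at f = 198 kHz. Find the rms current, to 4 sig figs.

882.2 μA

ω = 2πf = 1.244e+06 rad/s
X_L = ωL = 1070 Ω
X_C = 1/(ωC) = 730.7 Ω
Branch 1 (R+jX_L): Z₁ = 66.00 + j1070 Ω, |Z₁| = 1072 Ω
Branch 2 (−jX_C): Z₂ = −j730.7 Ω
Parallel: Z = Z₁Z₂/(Z₁+Z₂), |Z| = 2267 Ω, ∠Z = -82.52°
I = V/|Z| = 2/2267 = 882.2 μA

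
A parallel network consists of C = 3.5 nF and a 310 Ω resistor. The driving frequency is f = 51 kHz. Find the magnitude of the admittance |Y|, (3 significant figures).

3.42 mS

ω = 2πf = 320400 rad/s
X_C = 1/(ωC) = 892 Ω
Parallel: admittances add. Y = 1/R + jωC
Y = (0.00323 + j0.00112) S
|Y| = 0.00342 S → |Z| = 1/|Y| = 293 Ω, ∠Z = −∠Y = -19.2°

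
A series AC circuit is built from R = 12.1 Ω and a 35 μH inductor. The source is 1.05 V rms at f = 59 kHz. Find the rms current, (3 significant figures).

59.2 mA

ω = 2πf = 370700 rad/s
X_L = ωL = 13.0 Ω
Z = 12.1 + j13.0 Ω
|Z| = √(12.1² + 13.0²) = 17.7 Ω
I = V/|Z| = 1.05/17.7 = 59.2 mA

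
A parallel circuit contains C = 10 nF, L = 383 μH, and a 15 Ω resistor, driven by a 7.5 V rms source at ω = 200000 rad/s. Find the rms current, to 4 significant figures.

X_L = ωL = 76.60 Ω
X_C = 1/(ωC) = 500.0 Ω
Parallel: admittances add. Y = 1/R + 1/(jωL) + jωC
Y = (0.06667 − j0.01105) S
|Y| = 0.06758 S → |Z| = 1/|Y| = 14.80 Ω, ∠Z = −∠Y = 9.415°
I = V/|Z| = 7.5/14.80 = 506.8 mA

506.8 mA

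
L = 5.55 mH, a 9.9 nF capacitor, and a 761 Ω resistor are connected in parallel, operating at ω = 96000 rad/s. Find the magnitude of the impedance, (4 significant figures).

622.0 Ω

X_L = ωL = 532.8 Ω
X_C = 1/(ωC) = 1052 Ω
Parallel: admittances add. Y = 1/R + 1/(jωL) + jωC
Y = (0.001314 − j0.0009265) S
|Y| = 0.001608 S → |Z| = 1/|Y| = 622.0 Ω, ∠Z = −∠Y = 35.19°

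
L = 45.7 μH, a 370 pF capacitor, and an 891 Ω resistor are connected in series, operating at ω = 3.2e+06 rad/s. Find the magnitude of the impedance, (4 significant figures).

1132 Ω

X_L = ωL = 146.2 Ω
X_C = 1/(ωC) = 844.6 Ω
Net reactance X = X_L − X_C = -698.4 Ω
Z = 891.0 − j698.4 Ω
|Z| = √(891.0² + 698.4²) = 1132 Ω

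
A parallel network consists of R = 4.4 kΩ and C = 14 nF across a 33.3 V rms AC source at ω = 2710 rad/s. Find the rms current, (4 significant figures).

X_C = 1/(ωC) = 26360 Ω
Parallel: admittances add. Y = 1/R + jωC
Y = (0.0002273 + j3.794e-05) S
|Y| = 0.0002304 S → |Z| = 1/|Y| = 4340 Ω, ∠Z = −∠Y = -9.477°
I = V/|Z| = 33.3/4340 = 7.673 mA

7.673 mA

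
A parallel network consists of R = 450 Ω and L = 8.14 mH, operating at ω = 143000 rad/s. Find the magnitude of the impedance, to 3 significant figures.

X_L = ωL = 1160 Ω
Parallel: admittances add. Y = 1/R + 1/(jωL)
Y = (0.00222 − j0.000859) S
|Y| = 0.00238 S → |Z| = 1/|Y| = 420 Ω, ∠Z = −∠Y = 21.1°

420 Ω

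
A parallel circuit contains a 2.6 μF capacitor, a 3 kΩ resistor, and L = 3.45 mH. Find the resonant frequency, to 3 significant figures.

ω₀ = 1/√(LC) = 1/√(0.00345 × 2.6e-06) = 10560 rad/s
f₀ = ω₀/(2π) = 1.68 kHz

1.68 kHz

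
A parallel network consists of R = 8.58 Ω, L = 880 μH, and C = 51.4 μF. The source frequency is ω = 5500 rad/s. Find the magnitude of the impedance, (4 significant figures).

7.185 Ω

X_L = ωL = 4.840 Ω
X_C = 1/(ωC) = 3.537 Ω
Parallel: admittances add. Y = 1/R + 1/(jωL) + jωC
Y = (0.1166 + j0.07609) S
|Y| = 0.1392 S → |Z| = 1/|Y| = 7.185 Ω, ∠Z = −∠Y = -33.14°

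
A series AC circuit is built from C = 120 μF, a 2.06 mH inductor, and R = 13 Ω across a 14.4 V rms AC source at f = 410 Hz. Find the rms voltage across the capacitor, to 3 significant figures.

3.54 V

ω = 2πf = 2576 rad/s
X_L = ωL = 5.31 Ω
X_C = 1/(ωC) = 3.23 Ω
Net reactance X = X_L − X_C = 2.07 Ω
Z = 13.0 + j2.07 Ω
|Z| = √(13.0² + 2.07²) = 13.2 Ω
I = V/|Z| = 1.09 A
V_C = I·|Z_C| = 1.09 × 3.23 = 3.54 V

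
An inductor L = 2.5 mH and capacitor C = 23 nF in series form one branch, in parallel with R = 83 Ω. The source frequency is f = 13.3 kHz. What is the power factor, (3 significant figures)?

ω = 2πf = 83570 rad/s
X_L = ωL = 209 Ω
X_C = 1/(ωC) = 520 Ω
Branch 1: Z₁ = R = 83.0 Ω
Branch 2 (series LC): Z₂ = j(X_L − X_C) = −j311 Ω
Parallel: Z = Z₁Z₂/(Z₁+Z₂), |Z| = 80.2 Ω, ∠Z = -14.9°
cos φ = cos(-14.9°) = 0.966

0.966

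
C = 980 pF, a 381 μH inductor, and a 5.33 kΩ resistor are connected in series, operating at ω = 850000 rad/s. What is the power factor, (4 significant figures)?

X_L = ωL = 323.8 Ω
X_C = 1/(ωC) = 1200 Ω
Net reactance X = X_L − X_C = -876.6 Ω
Z = 5330 − j876.6 Ω
|Z| = √(5330² + 876.6²) = 5402 Ω
∠Z = arctan(-876.6/5330) = -9.340°
cos φ = cos(-9.340°) = 0.9867

0.9867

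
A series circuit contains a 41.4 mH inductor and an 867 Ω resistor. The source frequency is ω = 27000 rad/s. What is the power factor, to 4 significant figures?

0.6129

X_L = ωL = 1118 Ω
Z = 867.0 + j1118 Ω
|Z| = √(867.0² + 1118²) = 1415 Ω
∠Z = arctan(1118/867.0) = 52.20°
cos φ = cos(52.20°) = 0.6129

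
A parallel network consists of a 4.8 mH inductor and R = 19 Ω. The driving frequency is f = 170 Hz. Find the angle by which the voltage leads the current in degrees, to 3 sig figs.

ω = 2πf = 1068 rad/s
X_L = ωL = 5.13 Ω
Parallel: admittances add. Y = 1/R + 1/(jωL)
Y = (0.0526 − j0.195) S
|Y| = 0.202 S → |Z| = 1/|Y| = 4.95 Ω, ∠Z = −∠Y = 74.9°

74.9°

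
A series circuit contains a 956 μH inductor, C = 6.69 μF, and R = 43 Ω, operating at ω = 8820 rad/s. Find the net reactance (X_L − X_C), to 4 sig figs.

-8.516 Ω

X_L = ωL = 8.432 Ω
X_C = 1/(ωC) = 16.95 Ω
X = 8.432 − 16.95 = -8.516 Ω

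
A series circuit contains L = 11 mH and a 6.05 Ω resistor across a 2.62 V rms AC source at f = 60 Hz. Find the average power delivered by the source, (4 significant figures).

ω = 2πf = 377.0 rad/s
X_L = ωL = 4.147 Ω
Z = 6.050 + j4.147 Ω
|Z| = √(6.050² + 4.147²) = 7.335 Ω
∠Z = arctan(4.147/6.050) = 34.43°
I = V/|Z| = 357.2 mA
P = VI cos φ = 2.62 × 0.3572 × cos(34.43°) = 771.9 mW

771.9 mW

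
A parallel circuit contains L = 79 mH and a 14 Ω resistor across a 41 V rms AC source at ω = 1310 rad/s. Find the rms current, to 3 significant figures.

X_L = ωL = 103 Ω
Parallel: admittances add. Y = 1/R + 1/(jωL)
Y = (0.0714 − j0.00966) S
|Y| = 0.0721 S → |Z| = 1/|Y| = 13.9 Ω, ∠Z = −∠Y = 7.70°
I = V/|Z| = 41/13.9 = 2.96 A

2.96 A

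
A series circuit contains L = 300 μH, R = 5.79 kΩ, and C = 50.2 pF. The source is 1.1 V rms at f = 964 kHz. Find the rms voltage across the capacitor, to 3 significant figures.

0.606 V

ω = 2πf = 6.057e+06 rad/s
X_L = ωL = 1820 Ω
X_C = 1/(ωC) = 3290 Ω
Net reactance X = X_L − X_C = -1470 Ω
Z = 5790 − j1470 Ω
|Z| = √(5790² + 1470²) = 5970 Ω
I = V/|Z| = 184 μA
V_C = I·|Z_C| = 0.000184 × 3290 = 0.606 V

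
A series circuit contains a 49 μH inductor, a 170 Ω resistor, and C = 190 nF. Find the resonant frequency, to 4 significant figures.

52.16 kHz

ω₀ = 1/√(LC) = 1/√(4.9e-05 × 1.9e-07) = 327700 rad/s
f₀ = ω₀/(2π) = 52.16 kHz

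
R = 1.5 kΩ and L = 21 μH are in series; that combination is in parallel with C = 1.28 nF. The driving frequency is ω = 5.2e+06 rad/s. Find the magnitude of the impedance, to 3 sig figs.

X_L = ωL = 109 Ω
X_C = 1/(ωC) = 150 Ω
Branch 1 (R+jX_L): Z₁ = 1500 + j109 Ω, |Z₁| = 1500 Ω
Branch 2 (−jX_C): Z₂ = −j150 Ω
Parallel: Z = Z₁Z₂/(Z₁+Z₂), |Z| = 151 Ω, ∠Z = -84.3°

151 Ω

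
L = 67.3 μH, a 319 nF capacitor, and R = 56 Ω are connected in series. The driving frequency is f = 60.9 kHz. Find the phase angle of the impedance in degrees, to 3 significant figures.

17.4°

ω = 2πf = 382600 rad/s
X_L = ωL = 25.8 Ω
X_C = 1/(ωC) = 8.19 Ω
Net reactance X = X_L − X_C = 17.6 Ω
Z = 56.0 + j17.6 Ω
|Z| = √(56.0² + 17.6²) = 58.7 Ω
∠Z = arctan(17.6/56.0) = 17.4°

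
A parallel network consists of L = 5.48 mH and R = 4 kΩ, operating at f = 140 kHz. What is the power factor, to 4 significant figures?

0.7696

ω = 2πf = 879600 rad/s
X_L = ωL = 4820 Ω
Parallel: admittances add. Y = 1/R + 1/(jωL)
Y = (0.0002500 − j0.0002074) S
|Y| = 0.0003249 S → |Z| = 1/|Y| = 3078 Ω, ∠Z = −∠Y = 39.69°
cos φ = cos(39.69°) = 0.7696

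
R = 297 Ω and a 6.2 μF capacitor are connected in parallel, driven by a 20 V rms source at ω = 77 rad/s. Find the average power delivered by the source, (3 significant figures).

X_C = 1/(ωC) = 2090 Ω
Parallel: admittances add. Y = 1/R + jωC
Y = (0.00337 + j0.000477) S
|Y| = 0.00340 S → |Z| = 1/|Y| = 294 Ω, ∠Z = −∠Y = -8.07°
I = V/|Z| = 68.0 mA
P = VI cos φ = 20 × 0.0680 × cos(-8.07°) = 1.35 W

1.35 W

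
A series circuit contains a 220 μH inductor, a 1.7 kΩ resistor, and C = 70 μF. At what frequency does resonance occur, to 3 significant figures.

ω₀ = 1/√(LC) = 1/√(0.00022 × 7e-05) = 8058 rad/s
f₀ = ω₀/(2π) = 1.28 kHz

1.28 kHz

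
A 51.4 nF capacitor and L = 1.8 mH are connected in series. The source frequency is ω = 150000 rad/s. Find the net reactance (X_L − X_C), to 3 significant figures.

140 Ω

X_L = ωL = 270 Ω
X_C = 1/(ωC) = 130 Ω
X = 270 − 130 = 140 Ω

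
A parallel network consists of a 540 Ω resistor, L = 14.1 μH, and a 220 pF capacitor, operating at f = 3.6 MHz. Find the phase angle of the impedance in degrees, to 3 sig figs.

-44.8°

ω = 2πf = 2.262e+07 rad/s
X_L = ωL = 319 Ω
X_C = 1/(ωC) = 201 Ω
Parallel: admittances add. Y = 1/R + 1/(jωL) + jωC
Y = (0.00185 + j0.00184) S
|Y| = 0.00261 S → |Z| = 1/|Y| = 383 Ω, ∠Z = −∠Y = -44.8°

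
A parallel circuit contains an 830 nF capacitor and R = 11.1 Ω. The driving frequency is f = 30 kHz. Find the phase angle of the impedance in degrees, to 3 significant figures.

-60.1°

ω = 2πf = 188500 rad/s
X_C = 1/(ωC) = 6.39 Ω
Parallel: admittances add. Y = 1/R + jωC
Y = (0.0901 + j0.156) S
|Y| = 0.181 S → |Z| = 1/|Y| = 5.54 Ω, ∠Z = −∠Y = -60.1°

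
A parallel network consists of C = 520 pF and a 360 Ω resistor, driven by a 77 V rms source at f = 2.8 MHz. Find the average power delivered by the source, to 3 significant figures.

ω = 2πf = 1.759e+07 rad/s
X_C = 1/(ωC) = 109 Ω
Parallel: admittances add. Y = 1/R + jωC
Y = (0.00278 + j0.00915) S
|Y| = 0.00956 S → |Z| = 1/|Y| = 105 Ω, ∠Z = −∠Y = -73.1°
I = V/|Z| = 736 mA
P = VI cos φ = 77 × 0.736 × cos(-73.1°) = 16.5 W

16.5 W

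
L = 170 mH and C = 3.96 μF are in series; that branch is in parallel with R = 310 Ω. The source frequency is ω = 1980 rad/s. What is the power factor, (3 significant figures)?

0.559

X_L = ωL = 337 Ω
X_C = 1/(ωC) = 128 Ω
Branch 1: Z₁ = R = 310 Ω
Branch 2 (series LC): Z₂ = j(X_L − X_C) = j209 Ω
Parallel: Z = Z₁Z₂/(Z₁+Z₂), |Z| = 173 Ω, ∠Z = 56.0°
cos φ = cos(56.0°) = 0.559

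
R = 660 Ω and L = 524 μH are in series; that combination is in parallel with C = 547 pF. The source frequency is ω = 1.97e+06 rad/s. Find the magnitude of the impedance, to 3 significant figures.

X_L = ωL = 1030 Ω
X_C = 1/(ωC) = 928 Ω
Branch 1 (R+jX_L): Z₁ = 660 + j1030 Ω, |Z₁| = 1230 Ω
Branch 2 (−jX_C): Z₂ = −j928 Ω
Parallel: Z = Z₁Z₂/(Z₁+Z₂), |Z| = 1700 Ω, ∠Z = -41.6°

1700 Ω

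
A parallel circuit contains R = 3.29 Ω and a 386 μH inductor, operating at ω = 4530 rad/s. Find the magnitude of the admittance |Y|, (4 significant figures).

647.6 mS

X_L = ωL = 1.749 Ω
Parallel: admittances add. Y = 1/R + 1/(jωL)
Y = (0.3040 − j0.5719) S
|Y| = 0.6476 S → |Z| = 1/|Y| = 1.544 Ω, ∠Z = −∠Y = 62.01°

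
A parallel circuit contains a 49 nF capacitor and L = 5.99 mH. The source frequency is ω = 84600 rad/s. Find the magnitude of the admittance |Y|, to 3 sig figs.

X_L = ωL = 507 Ω
X_C = 1/(ωC) = 241 Ω
Parallel: admittances add. Y = 1/(jωL) + jωC
Y = (0 + j0.00217) S
|Y| = 0.00217 S → |Z| = 1/|Y| = 460 Ω, ∠Z = −∠Y = -90.0°

2.17 mS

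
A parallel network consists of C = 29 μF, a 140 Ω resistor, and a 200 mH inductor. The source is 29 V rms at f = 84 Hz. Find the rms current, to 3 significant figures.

ω = 2πf = 527.8 rad/s
X_L = ωL = 106 Ω
X_C = 1/(ωC) = 65.3 Ω
Parallel: admittances add. Y = 1/R + 1/(jωL) + jωC
Y = (0.00714 + j0.00583) S
|Y| = 0.00922 S → |Z| = 1/|Y| = 108 Ω, ∠Z = −∠Y = -39.2°
I = V/|Z| = 29/108 = 267 mA

267 mA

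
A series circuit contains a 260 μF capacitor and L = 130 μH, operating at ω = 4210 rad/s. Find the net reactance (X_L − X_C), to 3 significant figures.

-0.366 Ω

X_L = ωL = 0.547 Ω
X_C = 1/(ωC) = 0.914 Ω
X = 0.547 − 0.914 = -0.366 Ω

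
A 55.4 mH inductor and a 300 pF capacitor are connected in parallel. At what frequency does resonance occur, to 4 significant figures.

ω₀ = 1/√(LC) = 1/√(0.0554 × 3e-10) = 245300 rad/s
f₀ = ω₀/(2π) = 39.04 kHz

39.04 kHz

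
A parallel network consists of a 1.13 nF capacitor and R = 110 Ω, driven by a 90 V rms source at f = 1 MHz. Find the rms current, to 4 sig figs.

ω = 2πf = 6.283e+06 rad/s
X_C = 1/(ωC) = 140.8 Ω
Parallel: admittances add. Y = 1/R + jωC
Y = (0.009091 + j0.007100) S
|Y| = 0.01153 S → |Z| = 1/|Y| = 86.69 Ω, ∠Z = −∠Y = -37.99°
I = V/|Z| = 90/86.69 = 1.038 A

1.038 A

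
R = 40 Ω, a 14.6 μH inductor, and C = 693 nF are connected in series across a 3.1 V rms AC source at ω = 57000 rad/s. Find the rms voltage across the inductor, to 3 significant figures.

X_L = ωL = 0.832 Ω
X_C = 1/(ωC) = 25.3 Ω
Net reactance X = X_L − X_C = -24.5 Ω
Z = 40.0 − j24.5 Ω
|Z| = √(40.0² + 24.5²) = 46.9 Ω
I = V/|Z| = 66.1 mA
V_L = I·|Z_L| = 0.0661 × 0.832 = 0.0550 V

0.0550 V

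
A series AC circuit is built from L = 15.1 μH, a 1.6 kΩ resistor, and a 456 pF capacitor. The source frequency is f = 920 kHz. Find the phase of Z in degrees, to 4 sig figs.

ω = 2πf = 5.781e+06 rad/s
X_L = ωL = 87.29 Ω
X_C = 1/(ωC) = 379.4 Ω
Net reactance X = X_L − X_C = -292.1 Ω
Z = 1600 − j292.1 Ω
|Z| = √(1600² + 292.1²) = 1626 Ω
∠Z = arctan(-292.1/1600) = -10.35°

-10.35°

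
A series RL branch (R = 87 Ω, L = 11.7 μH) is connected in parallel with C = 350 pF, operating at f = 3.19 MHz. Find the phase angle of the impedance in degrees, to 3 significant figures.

-66.9°

ω = 2πf = 2.004e+07 rad/s
X_L = ωL = 235 Ω
X_C = 1/(ωC) = 143 Ω
Branch 1 (R+jX_L): Z₁ = 87.0 + j235 Ω, |Z₁| = 250 Ω
Branch 2 (−jX_C): Z₂ = −j143 Ω
Parallel: Z = Z₁Z₂/(Z₁+Z₂), |Z| = 282 Ω, ∠Z = -66.9°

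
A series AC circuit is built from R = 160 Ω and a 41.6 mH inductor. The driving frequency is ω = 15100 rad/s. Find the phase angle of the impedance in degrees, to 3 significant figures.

X_L = ωL = 628 Ω
Z = 160 + j628 Ω
|Z| = √(160² + 628²) = 648 Ω
∠Z = arctan(628/160) = 75.7°

75.7°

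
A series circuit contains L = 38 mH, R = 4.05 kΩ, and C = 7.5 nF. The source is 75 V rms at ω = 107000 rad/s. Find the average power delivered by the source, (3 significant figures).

935 mW

X_L = ωL = 4070 Ω
X_C = 1/(ωC) = 1250 Ω
Net reactance X = X_L − X_C = 2820 Ω
Z = 4050 + j2820 Ω
|Z| = √(4050² + 2820²) = 4940 Ω
∠Z = arctan(2820/4050) = 34.8°
I = V/|Z| = 15.2 mA
P = VI cos φ = 75 × 0.0152 × cos(34.8°) = 935 mW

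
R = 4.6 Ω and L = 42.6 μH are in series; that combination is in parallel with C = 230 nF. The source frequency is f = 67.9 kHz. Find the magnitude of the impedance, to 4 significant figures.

ω = 2πf = 426600 rad/s
X_L = ωL = 18.17 Ω
X_C = 1/(ωC) = 10.19 Ω
Branch 1 (R+jX_L): Z₁ = 4.600 + j18.17 Ω, |Z₁| = 18.75 Ω
Branch 2 (−jX_C): Z₂ = −j10.19 Ω
Parallel: Z = Z₁Z₂/(Z₁+Z₂), |Z| = 20.74 Ω, ∠Z = -74.25°

20.74 Ω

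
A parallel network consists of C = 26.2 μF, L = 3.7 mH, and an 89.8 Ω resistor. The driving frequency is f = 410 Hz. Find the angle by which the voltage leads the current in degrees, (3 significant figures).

73.4°

ω = 2πf = 2576 rad/s
X_L = ωL = 9.53 Ω
X_C = 1/(ωC) = 14.8 Ω
Parallel: admittances add. Y = 1/R + 1/(jωL) + jωC
Y = (0.0111 − j0.0374) S
|Y| = 0.0390 S → |Z| = 1/|Y| = 25.6 Ω, ∠Z = −∠Y = 73.4°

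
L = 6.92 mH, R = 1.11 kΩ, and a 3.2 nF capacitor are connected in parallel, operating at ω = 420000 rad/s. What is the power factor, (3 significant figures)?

X_L = ωL = 2910 Ω
X_C = 1/(ωC) = 744 Ω
Parallel: admittances add. Y = 1/R + 1/(jωL) + jωC
Y = (0.000901 + j0.00100) S
|Y| = 0.00135 S → |Z| = 1/|Y| = 743 Ω, ∠Z = −∠Y = -48.0°
cos φ = cos(-48.0°) = 0.669

0.669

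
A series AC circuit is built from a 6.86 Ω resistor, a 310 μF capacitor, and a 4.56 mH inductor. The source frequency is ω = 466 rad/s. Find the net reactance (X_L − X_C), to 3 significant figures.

-4.80 Ω

X_L = ωL = 2.12 Ω
X_C = 1/(ωC) = 6.92 Ω
X = 2.12 − 6.92 = -4.80 Ω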